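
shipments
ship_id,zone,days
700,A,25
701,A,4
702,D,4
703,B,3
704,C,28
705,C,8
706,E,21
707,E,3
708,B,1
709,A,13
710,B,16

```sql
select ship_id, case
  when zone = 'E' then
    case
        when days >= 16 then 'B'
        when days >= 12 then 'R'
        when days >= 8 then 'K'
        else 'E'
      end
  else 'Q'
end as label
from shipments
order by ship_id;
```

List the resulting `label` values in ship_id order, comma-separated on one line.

ship_id=700: zone='A' → outer ELSE → Q
ship_id=701: zone='A' → outer ELSE → Q
ship_id=702: zone='D' → outer ELSE → Q
ship_id=703: zone='B' → outer ELSE → Q
ship_id=704: zone='C' → outer ELSE → Q
ship_id=705: zone='C' → outer ELSE → Q
ship_id=706: zone='E' → inner[days >= 16] → B
ship_id=707: zone='E' → inner[ELSE] → E
ship_id=708: zone='B' → outer ELSE → Q
ship_id=709: zone='A' → outer ELSE → Q
ship_id=710: zone='B' → outer ELSE → Q

Q, Q, Q, Q, Q, Q, B, E, Q, Q, Q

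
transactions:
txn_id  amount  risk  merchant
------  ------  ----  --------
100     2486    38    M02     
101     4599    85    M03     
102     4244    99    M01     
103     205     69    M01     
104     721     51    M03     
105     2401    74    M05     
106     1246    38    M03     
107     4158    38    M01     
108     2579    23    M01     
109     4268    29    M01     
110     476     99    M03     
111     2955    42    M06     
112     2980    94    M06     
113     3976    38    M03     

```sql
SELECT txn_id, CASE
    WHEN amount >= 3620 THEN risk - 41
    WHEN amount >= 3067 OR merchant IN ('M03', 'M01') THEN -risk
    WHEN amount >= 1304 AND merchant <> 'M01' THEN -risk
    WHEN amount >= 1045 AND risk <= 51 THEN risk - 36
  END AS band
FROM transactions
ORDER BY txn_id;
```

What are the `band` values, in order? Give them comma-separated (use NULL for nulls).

txn_id=100: amount >= 1304 AND merchant <> 'M01' → -38
txn_id=101: amount >= 3620 → 44
txn_id=102: amount >= 3620 → 58
txn_id=103: amount >= 3067 OR merchant IN ('M03', 'M01') → -69
txn_id=104: amount >= 3067 OR merchant IN ('M03', 'M01') → -51
txn_id=105: amount >= 1304 AND merchant <> 'M01' → -74
txn_id=106: amount >= 3067 OR merchant IN ('M03', 'M01') → -38
txn_id=107: amount >= 3620 → -3
txn_id=108: amount >= 3067 OR merchant IN ('M03', 'M01') → -23
txn_id=109: amount >= 3620 → -12
txn_id=110: amount >= 3067 OR merchant IN ('M03', 'M01') → -99
txn_id=111: amount >= 1304 AND merchant <> 'M01' → -42
txn_id=112: amount >= 1304 AND merchant <> 'M01' → -94
txn_id=113: amount >= 3620 → -3

-38, 44, 58, -69, -51, -74, -38, -3, -23, -12, -99, -42, -94, -3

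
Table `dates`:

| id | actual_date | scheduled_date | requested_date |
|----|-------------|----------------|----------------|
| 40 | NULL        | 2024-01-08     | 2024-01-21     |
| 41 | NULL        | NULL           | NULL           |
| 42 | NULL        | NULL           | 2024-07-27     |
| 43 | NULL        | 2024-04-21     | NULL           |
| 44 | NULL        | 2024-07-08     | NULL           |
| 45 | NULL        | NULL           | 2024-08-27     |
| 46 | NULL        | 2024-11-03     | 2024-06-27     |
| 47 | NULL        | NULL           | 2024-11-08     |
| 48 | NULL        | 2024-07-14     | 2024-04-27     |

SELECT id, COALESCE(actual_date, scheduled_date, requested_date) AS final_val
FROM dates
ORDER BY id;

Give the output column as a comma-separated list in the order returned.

id=40: actual_date=NULL, scheduled_date=2024-01-08 → 2024-01-08
id=41: actual_date=NULL, scheduled_date=NULL, requested_date=NULL (all NULL) → NULL
id=42: actual_date=NULL, scheduled_date=NULL, requested_date=2024-07-27 → 2024-07-27
id=43: actual_date=NULL, scheduled_date=2024-04-21 → 2024-04-21
id=44: actual_date=NULL, scheduled_date=2024-07-08 → 2024-07-08
id=45: actual_date=NULL, scheduled_date=NULL, requested_date=2024-08-27 → 2024-08-27
id=46: actual_date=NULL, scheduled_date=2024-11-03 → 2024-11-03
id=47: actual_date=NULL, scheduled_date=NULL, requested_date=2024-11-08 → 2024-11-08
id=48: actual_date=NULL, scheduled_date=2024-07-14 → 2024-07-14

2024-01-08, NULL, 2024-07-27, 2024-04-21, 2024-07-08, 2024-08-27, 2024-11-03, 2024-11-08, 2024-07-14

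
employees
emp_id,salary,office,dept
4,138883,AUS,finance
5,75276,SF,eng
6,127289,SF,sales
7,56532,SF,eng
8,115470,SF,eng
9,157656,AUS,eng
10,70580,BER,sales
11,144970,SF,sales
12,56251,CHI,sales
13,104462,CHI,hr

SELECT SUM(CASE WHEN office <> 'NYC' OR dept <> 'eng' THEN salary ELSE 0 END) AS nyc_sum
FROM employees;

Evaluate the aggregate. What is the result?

emp_id=4: ✓ → 138883
emp_id=5: ✓ → 75276
emp_id=6: ✓ → 127289
emp_id=7: ✓ → 56532
emp_id=8: ✓ → 115470
emp_id=9: ✓ → 157656
emp_id=10: ✓ → 70580
emp_id=11: ✓ → 144970
emp_id=12: ✓ → 56251
emp_id=13: ✓ → 104462
nyc_sum = 138883 + 75276 + 127289 + 56532 + 115470 + 157656 + 70580 + 144970 + 56251 + 104462 = 1047369

1047369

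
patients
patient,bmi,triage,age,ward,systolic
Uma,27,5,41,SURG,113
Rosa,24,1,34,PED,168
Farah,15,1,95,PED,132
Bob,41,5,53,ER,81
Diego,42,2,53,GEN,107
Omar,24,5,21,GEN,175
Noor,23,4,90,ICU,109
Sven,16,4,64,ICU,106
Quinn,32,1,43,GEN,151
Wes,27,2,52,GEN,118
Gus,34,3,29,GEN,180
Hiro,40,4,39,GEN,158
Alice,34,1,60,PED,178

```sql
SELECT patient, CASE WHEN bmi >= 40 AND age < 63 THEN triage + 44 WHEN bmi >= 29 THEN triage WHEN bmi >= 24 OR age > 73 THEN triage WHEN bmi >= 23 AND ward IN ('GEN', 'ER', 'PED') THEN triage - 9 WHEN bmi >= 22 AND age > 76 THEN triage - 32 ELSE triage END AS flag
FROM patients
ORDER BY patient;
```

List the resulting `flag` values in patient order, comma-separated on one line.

patient=Alice: bmi >= 29 → 1
patient=Bob: bmi >= 40 AND age < 63 → 49
patient=Diego: bmi >= 40 AND age < 63 → 46
patient=Farah: bmi >= 24 OR age > 73 → 1
patient=Gus: bmi >= 29 → 3
patient=Hiro: bmi >= 40 AND age < 63 → 48
patient=Noor: bmi >= 24 OR age > 73 → 4
patient=Omar: bmi >= 24 OR age > 73 → 5
patient=Quinn: bmi >= 29 → 1
patient=Rosa: bmi >= 24 OR age > 73 → 1
patient=Sven: ELSE → 4
patient=Uma: bmi >= 24 OR age > 73 → 5
patient=Wes: bmi >= 24 OR age > 73 → 2

1, 49, 46, 1, 3, 48, 4, 5, 1, 1, 4, 5, 2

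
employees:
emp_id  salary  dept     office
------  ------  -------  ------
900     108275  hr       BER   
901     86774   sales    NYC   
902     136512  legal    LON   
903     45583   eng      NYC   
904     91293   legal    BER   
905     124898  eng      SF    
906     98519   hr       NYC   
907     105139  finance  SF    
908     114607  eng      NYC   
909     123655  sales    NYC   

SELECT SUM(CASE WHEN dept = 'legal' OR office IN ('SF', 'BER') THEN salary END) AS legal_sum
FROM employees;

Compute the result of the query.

emp_id=900: ✓ → 108275
emp_id=901: ✗
emp_id=902: ✓ → 136512
emp_id=903: ✗
emp_id=904: ✓ → 91293
emp_id=905: ✓ → 124898
emp_id=906: ✗
emp_id=907: ✓ → 105139
emp_id=908: ✗
emp_id=909: ✗
legal_sum = 108275 + 136512 + 91293 + 124898 + 105139 = 566117

566117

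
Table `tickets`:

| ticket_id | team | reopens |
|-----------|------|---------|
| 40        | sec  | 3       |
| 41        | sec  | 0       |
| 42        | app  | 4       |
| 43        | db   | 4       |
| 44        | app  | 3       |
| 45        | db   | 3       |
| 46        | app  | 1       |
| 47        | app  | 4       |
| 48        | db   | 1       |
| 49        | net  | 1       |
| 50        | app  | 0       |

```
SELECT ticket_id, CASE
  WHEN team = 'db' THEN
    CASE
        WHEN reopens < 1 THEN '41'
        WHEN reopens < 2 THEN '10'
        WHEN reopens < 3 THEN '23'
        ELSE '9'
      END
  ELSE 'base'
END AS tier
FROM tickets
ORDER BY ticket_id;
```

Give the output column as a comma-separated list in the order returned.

ticket_id=40: team='sec' → outer ELSE → base
ticket_id=41: team='sec' → outer ELSE → base
ticket_id=42: team='app' → outer ELSE → base
ticket_id=43: team='db' → inner[ELSE] → 9
ticket_id=44: team='app' → outer ELSE → base
ticket_id=45: team='db' → inner[ELSE] → 9
ticket_id=46: team='app' → outer ELSE → base
ticket_id=47: team='app' → outer ELSE → base
ticket_id=48: team='db' → inner[reopens < 2] → 10
ticket_id=49: team='net' → outer ELSE → base
ticket_id=50: team='app' → outer ELSE → base

base, base, base, 9, base, 9, base, base, 10, base, base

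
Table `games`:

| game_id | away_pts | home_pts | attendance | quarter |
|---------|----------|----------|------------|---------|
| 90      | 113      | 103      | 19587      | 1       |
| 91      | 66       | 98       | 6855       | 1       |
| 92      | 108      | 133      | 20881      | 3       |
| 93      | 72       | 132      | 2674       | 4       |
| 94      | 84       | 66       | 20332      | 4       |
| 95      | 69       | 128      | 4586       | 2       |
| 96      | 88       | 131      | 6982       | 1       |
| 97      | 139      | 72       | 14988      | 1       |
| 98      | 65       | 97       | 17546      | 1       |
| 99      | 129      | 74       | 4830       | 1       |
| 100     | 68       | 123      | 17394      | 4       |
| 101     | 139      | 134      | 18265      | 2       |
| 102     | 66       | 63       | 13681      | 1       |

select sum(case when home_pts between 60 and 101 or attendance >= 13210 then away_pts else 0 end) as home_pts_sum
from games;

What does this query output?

977

game_id=90: ✓ → 113
game_id=91: ✓ → 66
game_id=92: ✓ → 108
game_id=93: ✗
game_id=94: ✓ → 84
game_id=95: ✗
game_id=96: ✗
game_id=97: ✓ → 139
game_id=98: ✓ → 65
game_id=99: ✓ → 129
game_id=100: ✓ → 68
game_id=101: ✓ → 139
game_id=102: ✓ → 66
home_pts_sum = 113 + 66 + 108 + 84 + 139 + 65 + 129 + 68 + 139 + 66 = 977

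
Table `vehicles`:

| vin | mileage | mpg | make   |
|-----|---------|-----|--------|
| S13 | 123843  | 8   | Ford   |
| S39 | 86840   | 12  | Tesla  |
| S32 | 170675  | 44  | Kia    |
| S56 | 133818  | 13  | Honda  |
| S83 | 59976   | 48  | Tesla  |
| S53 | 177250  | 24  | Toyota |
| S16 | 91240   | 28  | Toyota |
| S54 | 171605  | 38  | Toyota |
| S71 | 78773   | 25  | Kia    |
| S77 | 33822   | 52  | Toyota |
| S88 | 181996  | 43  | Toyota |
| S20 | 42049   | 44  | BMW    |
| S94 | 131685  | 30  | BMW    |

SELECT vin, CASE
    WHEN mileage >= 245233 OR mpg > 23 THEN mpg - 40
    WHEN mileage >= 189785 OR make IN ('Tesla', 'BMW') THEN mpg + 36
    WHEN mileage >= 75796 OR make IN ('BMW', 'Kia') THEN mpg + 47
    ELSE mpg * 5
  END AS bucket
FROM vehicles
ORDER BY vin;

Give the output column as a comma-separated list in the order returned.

vin=S13: mileage >= 75796 OR make IN ('BMW', 'Kia') → 55
vin=S16: mileage >= 245233 OR mpg > 23 → -12
vin=S20: mileage >= 245233 OR mpg > 23 → 4
vin=S32: mileage >= 245233 OR mpg > 23 → 4
vin=S39: mileage >= 189785 OR make IN ('Tesla', 'BMW') → 48
vin=S53: mileage >= 245233 OR mpg > 23 → -16
vin=S54: mileage >= 245233 OR mpg > 23 → -2
vin=S56: mileage >= 75796 OR make IN ('BMW', 'Kia') → 60
vin=S71: mileage >= 245233 OR mpg > 23 → -15
vin=S77: mileage >= 245233 OR mpg > 23 → 12
vin=S83: mileage >= 245233 OR mpg > 23 → 8
vin=S88: mileage >= 245233 OR mpg > 23 → 3
vin=S94: mileage >= 245233 OR mpg > 23 → -10

55, -12, 4, 4, 48, -16, -2, 60, -15, 12, 8, 3, -10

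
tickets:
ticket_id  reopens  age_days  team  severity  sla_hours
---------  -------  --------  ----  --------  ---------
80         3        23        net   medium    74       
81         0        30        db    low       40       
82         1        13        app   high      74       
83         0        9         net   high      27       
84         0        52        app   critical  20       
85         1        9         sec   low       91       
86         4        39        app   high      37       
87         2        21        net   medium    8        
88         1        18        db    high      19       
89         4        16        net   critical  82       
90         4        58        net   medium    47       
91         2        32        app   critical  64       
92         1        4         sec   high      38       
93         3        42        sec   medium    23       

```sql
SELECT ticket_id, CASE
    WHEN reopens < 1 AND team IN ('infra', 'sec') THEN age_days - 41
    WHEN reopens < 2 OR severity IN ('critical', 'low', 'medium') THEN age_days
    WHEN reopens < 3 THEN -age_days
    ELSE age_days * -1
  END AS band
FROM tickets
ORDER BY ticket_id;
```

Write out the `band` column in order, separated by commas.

ticket_id=80: reopens < 2 OR severity IN ('critical', 'low', 'medium') → 23
ticket_id=81: reopens < 2 OR severity IN ('critical', 'low', 'medium') → 30
ticket_id=82: reopens < 2 OR severity IN ('critical', 'low', 'medium') → 13
ticket_id=83: reopens < 2 OR severity IN ('critical', 'low', 'medium') → 9
ticket_id=84: reopens < 2 OR severity IN ('critical', 'low', 'medium') → 52
ticket_id=85: reopens < 2 OR severity IN ('critical', 'low', 'medium') → 9
ticket_id=86: ELSE → -39
ticket_id=87: reopens < 2 OR severity IN ('critical', 'low', 'medium') → 21
ticket_id=88: reopens < 2 OR severity IN ('critical', 'low', 'medium') → 18
ticket_id=89: reopens < 2 OR severity IN ('critical', 'low', 'medium') → 16
ticket_id=90: reopens < 2 OR severity IN ('critical', 'low', 'medium') → 58
ticket_id=91: reopens < 2 OR severity IN ('critical', 'low', 'medium') → 32
ticket_id=92: reopens < 2 OR severity IN ('critical', 'low', 'medium') → 4
ticket_id=93: reopens < 2 OR severity IN ('critical', 'low', 'medium') → 42

23, 30, 13, 9, 52, 9, -39, 21, 18, 16, 58, 32, 4, 42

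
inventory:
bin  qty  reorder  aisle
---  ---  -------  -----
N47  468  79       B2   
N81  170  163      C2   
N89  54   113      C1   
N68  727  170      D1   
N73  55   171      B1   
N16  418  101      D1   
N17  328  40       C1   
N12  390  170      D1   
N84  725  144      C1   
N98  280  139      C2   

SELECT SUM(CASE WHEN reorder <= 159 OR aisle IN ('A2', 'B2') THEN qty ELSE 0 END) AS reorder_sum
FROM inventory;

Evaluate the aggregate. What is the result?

bin=N47: ✓ → 468
bin=N81: ✗
bin=N89: ✓ → 54
bin=N68: ✗
bin=N73: ✗
bin=N16: ✓ → 418
bin=N17: ✓ → 328
bin=N12: ✗
bin=N84: ✓ → 725
bin=N98: ✓ → 280
reorder_sum = 468 + 54 + 418 + 328 + 725 + 280 = 2273

2273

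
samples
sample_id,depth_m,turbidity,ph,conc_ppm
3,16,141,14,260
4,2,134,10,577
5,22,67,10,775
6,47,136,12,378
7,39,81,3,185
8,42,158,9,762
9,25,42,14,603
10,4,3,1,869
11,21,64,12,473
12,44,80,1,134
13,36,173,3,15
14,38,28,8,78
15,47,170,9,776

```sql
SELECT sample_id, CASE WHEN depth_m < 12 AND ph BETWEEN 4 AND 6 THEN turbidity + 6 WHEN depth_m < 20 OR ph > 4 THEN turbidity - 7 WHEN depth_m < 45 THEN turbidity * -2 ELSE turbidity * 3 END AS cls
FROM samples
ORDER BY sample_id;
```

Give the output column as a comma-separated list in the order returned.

sample_id=3: depth_m < 20 OR ph > 4 → 134
sample_id=4: depth_m < 20 OR ph > 4 → 127
sample_id=5: depth_m < 20 OR ph > 4 → 60
sample_id=6: depth_m < 20 OR ph > 4 → 129
sample_id=7: depth_m < 45 → -162
sample_id=8: depth_m < 20 OR ph > 4 → 151
sample_id=9: depth_m < 20 OR ph > 4 → 35
sample_id=10: depth_m < 20 OR ph > 4 → -4
sample_id=11: depth_m < 20 OR ph > 4 → 57
sample_id=12: depth_m < 45 → -160
sample_id=13: depth_m < 45 → -346
sample_id=14: depth_m < 20 OR ph > 4 → 21
sample_id=15: depth_m < 20 OR ph > 4 → 163

134, 127, 60, 129, -162, 151, 35, -4, 57, -160, -346, 21, 163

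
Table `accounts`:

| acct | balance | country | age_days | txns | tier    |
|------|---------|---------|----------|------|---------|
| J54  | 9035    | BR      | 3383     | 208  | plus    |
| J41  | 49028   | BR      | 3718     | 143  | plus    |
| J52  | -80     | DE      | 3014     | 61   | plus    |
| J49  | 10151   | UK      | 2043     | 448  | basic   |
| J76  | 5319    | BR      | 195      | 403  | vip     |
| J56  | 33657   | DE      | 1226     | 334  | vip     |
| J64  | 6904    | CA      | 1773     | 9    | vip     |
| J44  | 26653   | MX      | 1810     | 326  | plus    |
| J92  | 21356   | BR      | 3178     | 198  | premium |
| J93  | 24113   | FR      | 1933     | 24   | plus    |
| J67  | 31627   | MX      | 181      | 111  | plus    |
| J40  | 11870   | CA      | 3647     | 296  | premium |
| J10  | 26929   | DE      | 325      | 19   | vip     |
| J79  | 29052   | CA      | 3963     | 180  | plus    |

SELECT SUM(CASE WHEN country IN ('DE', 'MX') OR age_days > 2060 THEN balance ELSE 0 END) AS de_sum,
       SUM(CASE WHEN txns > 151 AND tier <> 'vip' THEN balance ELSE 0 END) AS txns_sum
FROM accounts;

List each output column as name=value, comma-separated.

[de_sum: country IN ('DE', 'MX') OR age_days > 2060]
acct=J54: ✓ → 9035
acct=J41: ✓ → 49028
acct=J52: ✓ → -80
acct=J49: ✗
acct=J76: ✗
acct=J56: ✓ → 33657
acct=J64: ✗
acct=J44: ✓ → 26653
acct=J92: ✓ → 21356
acct=J93: ✗
acct=J67: ✓ → 31627
acct=J40: ✓ → 11870
acct=J10: ✓ → 26929
acct=J79: ✓ → 29052
de_sum = 9035 + 49028 + -80 + 33657 + 26653 + 21356 + 31627 + 11870 + 26929 + 29052 = 239127
—
[txns_sum: txns > 151 AND tier <> 'vip']
acct=J54: ✓ → 9035
acct=J41: ✗
acct=J52: ✗
acct=J49: ✓ → 10151
acct=J76: ✗
acct=J56: ✗
acct=J64: ✗
acct=J44: ✓ → 26653
acct=J92: ✓ → 21356
acct=J93: ✗
acct=J67: ✗
acct=J40: ✓ → 11870
acct=J10: ✗
acct=J79: ✓ → 29052
txns_sum = 9035 + 10151 + 26653 + 21356 + 11870 + 29052 = 108117

de_sum=239127, txns_sum=108117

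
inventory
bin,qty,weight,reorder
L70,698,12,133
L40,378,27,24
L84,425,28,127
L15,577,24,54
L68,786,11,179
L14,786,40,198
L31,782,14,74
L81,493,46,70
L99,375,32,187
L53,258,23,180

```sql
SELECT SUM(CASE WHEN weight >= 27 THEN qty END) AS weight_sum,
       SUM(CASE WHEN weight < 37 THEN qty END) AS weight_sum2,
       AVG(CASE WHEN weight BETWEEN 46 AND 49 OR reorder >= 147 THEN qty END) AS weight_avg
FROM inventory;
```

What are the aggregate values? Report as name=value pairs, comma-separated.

[weight_sum: weight >= 27]
bin=L70: ✗
bin=L40: ✓ → 378
bin=L84: ✓ → 425
bin=L15: ✗
bin=L68: ✗
bin=L14: ✓ → 786
bin=L31: ✗
bin=L81: ✓ → 493
bin=L99: ✓ → 375
bin=L53: ✗
weight_sum = 378 + 425 + 786 + 493 + 375 = 2457
—
[weight_sum2: weight < 37]
bin=L70: ✓ → 698
bin=L40: ✓ → 378
bin=L84: ✓ → 425
bin=L15: ✓ → 577
bin=L68: ✓ → 786
bin=L14: ✗
bin=L31: ✓ → 782
bin=L81: ✗
bin=L99: ✓ → 375
bin=L53: ✓ → 258
weight_sum2 = 698 + 378 + 425 + 577 + 786 + 782 + 375 + 258 = 4279
—
[weight_avg: weight BETWEEN 46 AND 49 OR reorder >= 147]
bin=L70: ✗
bin=L40: ✗
bin=L84: ✗
bin=L15: ✗
bin=L68: ✓ → 786
bin=L14: ✓ → 786
bin=L31: ✗
bin=L81: ✓ → 493
bin=L99: ✓ → 375
bin=L53: ✓ → 258
weight_avg = (786 + 786 + 493 + 375 + 258) / 5 = 539.6

weight_sum=2457, weight_sum2=4279, weight_avg=539.6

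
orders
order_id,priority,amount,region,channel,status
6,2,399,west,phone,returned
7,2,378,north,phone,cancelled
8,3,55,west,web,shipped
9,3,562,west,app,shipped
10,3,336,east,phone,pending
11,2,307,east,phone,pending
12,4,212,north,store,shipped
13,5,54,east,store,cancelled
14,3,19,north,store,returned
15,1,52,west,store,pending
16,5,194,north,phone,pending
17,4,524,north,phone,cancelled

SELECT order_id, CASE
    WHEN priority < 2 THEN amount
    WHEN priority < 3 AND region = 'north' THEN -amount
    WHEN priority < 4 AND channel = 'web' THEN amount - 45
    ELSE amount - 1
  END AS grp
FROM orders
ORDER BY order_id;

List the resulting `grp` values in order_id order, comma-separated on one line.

398, -378, 10, 561, 335, 306, 211, 53, 18, 52, 193, 523

order_id=6: ELSE → 398
order_id=7: priority < 3 AND region = 'north' → -378
order_id=8: priority < 4 AND channel = 'web' → 10
order_id=9: ELSE → 561
order_id=10: ELSE → 335
order_id=11: ELSE → 306
order_id=12: ELSE → 211
order_id=13: ELSE → 53
order_id=14: ELSE → 18
order_id=15: priority < 2 → 52
order_id=16: ELSE → 193
order_id=17: ELSE → 523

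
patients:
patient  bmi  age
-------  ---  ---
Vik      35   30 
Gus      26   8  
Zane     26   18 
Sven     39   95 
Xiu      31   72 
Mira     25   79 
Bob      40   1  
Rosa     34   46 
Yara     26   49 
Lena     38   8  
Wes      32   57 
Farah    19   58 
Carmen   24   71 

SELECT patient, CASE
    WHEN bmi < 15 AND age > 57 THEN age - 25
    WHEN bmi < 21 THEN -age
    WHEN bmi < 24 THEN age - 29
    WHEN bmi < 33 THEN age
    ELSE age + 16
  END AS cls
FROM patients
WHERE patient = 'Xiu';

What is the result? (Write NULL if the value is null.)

72

patient = Xiu: bmi=31, age=72.
bmi < 15 AND age > 57 → false
bmi < 21 → false
bmi < 24 → false
bmi < 33 → true → 72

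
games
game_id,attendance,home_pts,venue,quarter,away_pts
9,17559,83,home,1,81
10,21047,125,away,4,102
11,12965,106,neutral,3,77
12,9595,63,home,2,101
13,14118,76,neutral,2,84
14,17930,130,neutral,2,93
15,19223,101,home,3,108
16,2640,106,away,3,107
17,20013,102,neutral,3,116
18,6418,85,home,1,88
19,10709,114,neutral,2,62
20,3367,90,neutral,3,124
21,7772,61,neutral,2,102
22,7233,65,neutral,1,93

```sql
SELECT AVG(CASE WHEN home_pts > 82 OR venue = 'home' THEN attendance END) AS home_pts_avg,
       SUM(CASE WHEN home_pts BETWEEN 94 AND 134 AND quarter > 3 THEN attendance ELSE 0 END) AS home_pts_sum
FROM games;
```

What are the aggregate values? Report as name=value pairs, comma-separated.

home_pts_avg=12860.5454545455, home_pts_sum=21047

[home_pts_avg: home_pts > 82 OR venue = 'home']
game_id=9: ✓ → 17559
game_id=10: ✓ → 21047
game_id=11: ✓ → 12965
game_id=12: ✓ → 9595
game_id=13: ✗
game_id=14: ✓ → 17930
game_id=15: ✓ → 19223
game_id=16: ✓ → 2640
game_id=17: ✓ → 20013
game_id=18: ✓ → 6418
game_id=19: ✓ → 10709
game_id=20: ✓ → 3367
game_id=21: ✗
game_id=22: ✗
home_pts_avg = (17559 + 21047 + 12965 + 9595 + 17930 + 19223 + 2640 + 20013 + 6418 + 10709 + 3367) / 11 = 12860.5454545455
—
[home_pts_sum: home_pts BETWEEN 94 AND 134 AND quarter > 3]
game_id=9: ✗
game_id=10: ✓ → 21047
game_id=11: ✗
game_id=12: ✗
game_id=13: ✗
game_id=14: ✗
game_id=15: ✗
game_id=16: ✗
game_id=17: ✗
game_id=18: ✗
game_id=19: ✗
game_id=20: ✗
game_id=21: ✗
game_id=22: ✗
home_pts_sum = 21047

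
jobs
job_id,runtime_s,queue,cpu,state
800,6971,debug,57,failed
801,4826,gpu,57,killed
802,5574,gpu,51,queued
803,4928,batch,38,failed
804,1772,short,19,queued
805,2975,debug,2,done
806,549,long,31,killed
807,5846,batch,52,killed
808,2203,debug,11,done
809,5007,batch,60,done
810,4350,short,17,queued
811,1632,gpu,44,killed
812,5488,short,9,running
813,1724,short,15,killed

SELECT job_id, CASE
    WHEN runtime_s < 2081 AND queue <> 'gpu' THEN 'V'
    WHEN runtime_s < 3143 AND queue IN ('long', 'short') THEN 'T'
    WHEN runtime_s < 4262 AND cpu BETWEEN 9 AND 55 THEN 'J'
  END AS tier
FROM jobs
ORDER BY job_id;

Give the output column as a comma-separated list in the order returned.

NULL, NULL, NULL, NULL, V, NULL, V, NULL, J, NULL, NULL, J, NULL, V

job_id=800: (no match → NULL) → NULL
job_id=801: (no match → NULL) → NULL
job_id=802: (no match → NULL) → NULL
job_id=803: (no match → NULL) → NULL
job_id=804: runtime_s < 2081 AND queue <> 'gpu' → V
job_id=805: (no match → NULL) → NULL
job_id=806: runtime_s < 2081 AND queue <> 'gpu' → V
job_id=807: (no match → NULL) → NULL
job_id=808: runtime_s < 4262 AND cpu BETWEEN 9 AND 55 → J
job_id=809: (no match → NULL) → NULL
job_id=810: (no match → NULL) → NULL
job_id=811: runtime_s < 4262 AND cpu BETWEEN 9 AND 55 → J
job_id=812: (no match → NULL) → NULL
job_id=813: runtime_s < 2081 AND queue <> 'gpu' → V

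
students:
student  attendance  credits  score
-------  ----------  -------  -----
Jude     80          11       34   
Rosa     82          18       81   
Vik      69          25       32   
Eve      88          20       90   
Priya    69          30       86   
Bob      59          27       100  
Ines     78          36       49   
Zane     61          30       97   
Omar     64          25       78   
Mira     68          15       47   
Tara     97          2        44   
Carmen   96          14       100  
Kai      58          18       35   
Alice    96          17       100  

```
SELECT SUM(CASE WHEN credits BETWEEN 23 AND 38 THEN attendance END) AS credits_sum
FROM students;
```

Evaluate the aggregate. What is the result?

student=Jude: ✗
student=Rosa: ✗
student=Vik: ✓ → 69
student=Eve: ✗
student=Priya: ✓ → 69
student=Bob: ✓ → 59
student=Ines: ✓ → 78
student=Zane: ✓ → 61
student=Omar: ✓ → 64
student=Mira: ✗
student=Tara: ✗
student=Carmen: ✗
student=Kai: ✗
student=Alice: ✗
credits_sum = 69 + 69 + 59 + 78 + 61 + 64 = 400

400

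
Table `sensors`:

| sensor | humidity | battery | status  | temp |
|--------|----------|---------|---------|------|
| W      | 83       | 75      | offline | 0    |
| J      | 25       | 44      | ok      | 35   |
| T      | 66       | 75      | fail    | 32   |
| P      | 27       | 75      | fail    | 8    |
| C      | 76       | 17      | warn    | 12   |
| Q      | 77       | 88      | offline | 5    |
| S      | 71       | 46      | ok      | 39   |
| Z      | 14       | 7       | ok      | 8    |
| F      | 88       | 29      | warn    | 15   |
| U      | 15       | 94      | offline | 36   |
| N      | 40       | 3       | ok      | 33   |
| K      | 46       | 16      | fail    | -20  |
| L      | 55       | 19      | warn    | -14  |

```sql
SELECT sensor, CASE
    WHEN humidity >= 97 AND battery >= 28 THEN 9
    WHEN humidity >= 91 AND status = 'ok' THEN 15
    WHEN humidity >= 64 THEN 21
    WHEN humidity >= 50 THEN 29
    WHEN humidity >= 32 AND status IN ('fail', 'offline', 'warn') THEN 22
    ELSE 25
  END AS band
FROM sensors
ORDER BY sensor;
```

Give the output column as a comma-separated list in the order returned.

21, 21, 25, 22, 29, 25, 25, 21, 21, 21, 25, 21, 25

sensor=C: humidity >= 64 → 21
sensor=F: humidity >= 64 → 21
sensor=J: ELSE → 25
sensor=K: humidity >= 32 AND status IN ('fail', 'offline', 'warn') → 22
sensor=L: humidity >= 50 → 29
sensor=N: ELSE → 25
sensor=P: ELSE → 25
sensor=Q: humidity >= 64 → 21
sensor=S: humidity >= 64 → 21
sensor=T: humidity >= 64 → 21
sensor=U: ELSE → 25
sensor=W: humidity >= 64 → 21
sensor=Z: ELSE → 25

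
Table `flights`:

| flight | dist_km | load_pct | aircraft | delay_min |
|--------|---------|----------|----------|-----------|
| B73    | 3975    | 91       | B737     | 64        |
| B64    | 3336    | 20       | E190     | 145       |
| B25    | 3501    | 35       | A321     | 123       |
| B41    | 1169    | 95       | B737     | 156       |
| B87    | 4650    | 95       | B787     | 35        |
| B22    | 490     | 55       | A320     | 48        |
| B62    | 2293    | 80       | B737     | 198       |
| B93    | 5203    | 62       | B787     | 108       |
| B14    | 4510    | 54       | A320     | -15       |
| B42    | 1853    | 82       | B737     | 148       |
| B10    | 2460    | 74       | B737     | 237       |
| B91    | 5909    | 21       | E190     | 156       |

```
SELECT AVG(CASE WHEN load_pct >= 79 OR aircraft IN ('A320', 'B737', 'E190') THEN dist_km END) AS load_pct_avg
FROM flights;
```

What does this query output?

3064.5

flight=B73: ✓ → 3975
flight=B64: ✓ → 3336
flight=B25: ✗
flight=B41: ✓ → 1169
flight=B87: ✓ → 4650
flight=B22: ✓ → 490
flight=B62: ✓ → 2293
flight=B93: ✗
flight=B14: ✓ → 4510
flight=B42: ✓ → 1853
flight=B10: ✓ → 2460
flight=B91: ✓ → 5909
load_pct_avg = (3975 + 3336 + 1169 + 4650 + 490 + 2293 + 4510 + 1853 + 2460 + 5909) / 10 = 3064.5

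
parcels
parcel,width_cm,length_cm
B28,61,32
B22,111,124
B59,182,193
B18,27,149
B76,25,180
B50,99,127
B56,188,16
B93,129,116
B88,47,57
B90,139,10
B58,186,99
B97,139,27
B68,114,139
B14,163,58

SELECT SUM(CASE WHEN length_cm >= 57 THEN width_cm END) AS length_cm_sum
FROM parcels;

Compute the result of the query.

parcel=B28: ✗
parcel=B22: ✓ → 111
parcel=B59: ✓ → 182
parcel=B18: ✓ → 27
parcel=B76: ✓ → 25
parcel=B50: ✓ → 99
parcel=B56: ✗
parcel=B93: ✓ → 129
parcel=B88: ✓ → 47
parcel=B90: ✗
parcel=B58: ✓ → 186
parcel=B97: ✗
parcel=B68: ✓ → 114
parcel=B14: ✓ → 163
length_cm_sum = 111 + 182 + 27 + 25 + 99 + 129 + 47 + 186 + 114 + 163 = 1083

1083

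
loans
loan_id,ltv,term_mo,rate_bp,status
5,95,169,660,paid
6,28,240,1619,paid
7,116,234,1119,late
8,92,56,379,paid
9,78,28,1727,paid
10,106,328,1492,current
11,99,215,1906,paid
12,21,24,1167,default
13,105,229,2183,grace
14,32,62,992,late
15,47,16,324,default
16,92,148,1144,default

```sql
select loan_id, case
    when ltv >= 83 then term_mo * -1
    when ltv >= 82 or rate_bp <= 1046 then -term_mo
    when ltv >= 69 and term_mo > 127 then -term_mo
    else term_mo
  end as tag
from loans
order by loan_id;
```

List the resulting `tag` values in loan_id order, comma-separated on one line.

loan_id=5: ltv >= 83 → -169
loan_id=6: ELSE → 240
loan_id=7: ltv >= 83 → -234
loan_id=8: ltv >= 83 → -56
loan_id=9: ELSE → 28
loan_id=10: ltv >= 83 → -328
loan_id=11: ltv >= 83 → -215
loan_id=12: ELSE → 24
loan_id=13: ltv >= 83 → -229
loan_id=14: ltv >= 82 or rate_bp <= 1046 → -62
loan_id=15: ltv >= 82 or rate_bp <= 1046 → -16
loan_id=16: ltv >= 83 → -148

-169, 240, -234, -56, 28, -328, -215, 24, -229, -62, -16, -148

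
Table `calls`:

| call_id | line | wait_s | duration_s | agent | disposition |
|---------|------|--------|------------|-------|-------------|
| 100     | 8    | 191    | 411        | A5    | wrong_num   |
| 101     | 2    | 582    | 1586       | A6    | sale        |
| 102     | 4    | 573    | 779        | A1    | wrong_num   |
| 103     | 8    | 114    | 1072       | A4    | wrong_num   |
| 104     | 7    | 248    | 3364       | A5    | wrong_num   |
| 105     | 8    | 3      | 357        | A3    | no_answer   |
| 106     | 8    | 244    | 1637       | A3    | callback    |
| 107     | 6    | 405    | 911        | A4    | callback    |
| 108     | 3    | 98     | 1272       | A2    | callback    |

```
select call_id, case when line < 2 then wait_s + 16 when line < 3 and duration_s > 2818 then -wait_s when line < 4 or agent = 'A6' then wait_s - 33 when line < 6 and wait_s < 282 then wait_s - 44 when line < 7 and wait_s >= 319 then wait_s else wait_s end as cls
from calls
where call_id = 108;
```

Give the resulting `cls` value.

65

call_id = 108: line=3, wait_s=98, duration_s=1272, agent=A2, disposition=callback.
line < 2 → false
line < 3 and duration_s > 2818 → false
line < 4 or agent = 'A6' → true → 65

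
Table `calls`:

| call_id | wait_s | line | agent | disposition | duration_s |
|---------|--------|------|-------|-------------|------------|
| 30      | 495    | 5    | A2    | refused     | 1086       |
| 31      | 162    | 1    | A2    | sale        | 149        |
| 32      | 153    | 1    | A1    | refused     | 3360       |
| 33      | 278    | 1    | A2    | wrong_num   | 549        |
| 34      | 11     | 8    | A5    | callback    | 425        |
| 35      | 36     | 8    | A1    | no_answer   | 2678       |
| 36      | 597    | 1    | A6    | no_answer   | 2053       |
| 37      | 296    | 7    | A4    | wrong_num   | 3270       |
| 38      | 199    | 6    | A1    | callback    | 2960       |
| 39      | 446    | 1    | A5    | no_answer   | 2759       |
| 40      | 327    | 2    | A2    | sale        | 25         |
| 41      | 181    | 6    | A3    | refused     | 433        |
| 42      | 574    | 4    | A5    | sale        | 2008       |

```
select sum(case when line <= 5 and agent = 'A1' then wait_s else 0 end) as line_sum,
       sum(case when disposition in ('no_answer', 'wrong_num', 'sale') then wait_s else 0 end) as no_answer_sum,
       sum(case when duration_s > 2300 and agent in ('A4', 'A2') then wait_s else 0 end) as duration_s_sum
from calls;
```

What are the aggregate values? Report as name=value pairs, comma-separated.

line_sum=153, no_answer_sum=2716, duration_s_sum=296

[line_sum: line <= 5 and agent = 'A1']
call_id=30: ✗
call_id=31: ✗
call_id=32: ✓ → 153
call_id=33: ✗
call_id=34: ✗
call_id=35: ✗
call_id=36: ✗
call_id=37: ✗
call_id=38: ✗
call_id=39: ✗
call_id=40: ✗
call_id=41: ✗
call_id=42: ✗
line_sum = 153
—
[no_answer_sum: disposition in ('no_answer', 'wrong_num', 'sale')]
call_id=30: ✗
call_id=31: ✓ → 162
call_id=32: ✗
call_id=33: ✓ → 278
call_id=34: ✗
call_id=35: ✓ → 36
call_id=36: ✓ → 597
call_id=37: ✓ → 296
call_id=38: ✗
call_id=39: ✓ → 446
call_id=40: ✓ → 327
call_id=41: ✗
call_id=42: ✓ → 574
no_answer_sum = 162 + 278 + 36 + 597 + 296 + 446 + 327 + 574 = 2716
—
[duration_s_sum: duration_s > 2300 and agent in ('A4', 'A2')]
call_id=30: ✗
call_id=31: ✗
call_id=32: ✗
call_id=33: ✗
call_id=34: ✗
call_id=35: ✗
call_id=36: ✗
call_id=37: ✓ → 296
call_id=38: ✗
call_id=39: ✗
call_id=40: ✗
call_id=41: ✗
call_id=42: ✗
duration_s_sum = 296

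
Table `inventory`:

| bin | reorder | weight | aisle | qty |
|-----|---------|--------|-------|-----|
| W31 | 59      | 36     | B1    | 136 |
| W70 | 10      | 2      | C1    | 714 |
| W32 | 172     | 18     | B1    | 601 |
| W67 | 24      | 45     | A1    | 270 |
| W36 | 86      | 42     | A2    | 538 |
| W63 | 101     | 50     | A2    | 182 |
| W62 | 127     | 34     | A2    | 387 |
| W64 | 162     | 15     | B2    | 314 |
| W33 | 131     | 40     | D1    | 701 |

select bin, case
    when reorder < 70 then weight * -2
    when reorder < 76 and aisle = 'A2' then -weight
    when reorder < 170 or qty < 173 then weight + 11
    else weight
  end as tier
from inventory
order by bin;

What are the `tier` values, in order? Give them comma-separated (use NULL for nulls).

-72, 18, 51, 53, 45, 61, 26, -90, -4

bin=W31: reorder < 70 → -72
bin=W32: ELSE → 18
bin=W33: reorder < 170 or qty < 173 → 51
bin=W36: reorder < 170 or qty < 173 → 53
bin=W62: reorder < 170 or qty < 173 → 45
bin=W63: reorder < 170 or qty < 173 → 61
bin=W64: reorder < 170 or qty < 173 → 26
bin=W67: reorder < 70 → -90
bin=W70: reorder < 70 → -4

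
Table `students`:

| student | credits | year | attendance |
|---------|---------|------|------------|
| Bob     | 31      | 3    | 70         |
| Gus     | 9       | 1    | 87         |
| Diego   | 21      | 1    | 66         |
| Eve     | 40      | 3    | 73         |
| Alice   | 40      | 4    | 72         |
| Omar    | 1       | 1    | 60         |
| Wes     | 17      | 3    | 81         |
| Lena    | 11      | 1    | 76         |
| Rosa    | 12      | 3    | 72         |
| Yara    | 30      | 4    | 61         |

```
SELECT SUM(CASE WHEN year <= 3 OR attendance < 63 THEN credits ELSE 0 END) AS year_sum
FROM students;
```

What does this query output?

student=Bob: ✓ → 31
student=Gus: ✓ → 9
student=Diego: ✓ → 21
student=Eve: ✓ → 40
student=Alice: ✗
student=Omar: ✓ → 1
student=Wes: ✓ → 17
student=Lena: ✓ → 11
student=Rosa: ✓ → 12
student=Yara: ✓ → 30
year_sum = 31 + 9 + 21 + 40 + 1 + 17 + 11 + 12 + 30 = 172

172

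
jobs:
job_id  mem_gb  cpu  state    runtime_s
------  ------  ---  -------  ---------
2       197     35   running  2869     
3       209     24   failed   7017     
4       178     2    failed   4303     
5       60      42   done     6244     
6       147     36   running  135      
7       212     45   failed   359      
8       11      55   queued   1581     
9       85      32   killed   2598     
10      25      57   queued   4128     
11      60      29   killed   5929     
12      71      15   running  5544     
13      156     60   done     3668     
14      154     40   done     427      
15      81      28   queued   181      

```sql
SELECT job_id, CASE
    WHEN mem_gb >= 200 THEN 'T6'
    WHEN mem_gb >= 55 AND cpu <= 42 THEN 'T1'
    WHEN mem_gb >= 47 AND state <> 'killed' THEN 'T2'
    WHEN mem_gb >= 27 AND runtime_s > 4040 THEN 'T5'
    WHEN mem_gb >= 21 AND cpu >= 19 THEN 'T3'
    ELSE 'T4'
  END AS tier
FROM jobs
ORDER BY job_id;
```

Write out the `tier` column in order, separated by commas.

T1, T6, T1, T1, T1, T6, T4, T1, T3, T1, T1, T2, T1, T1

job_id=2: mem_gb >= 55 AND cpu <= 42 → T1
job_id=3: mem_gb >= 200 → T6
job_id=4: mem_gb >= 55 AND cpu <= 42 → T1
job_id=5: mem_gb >= 55 AND cpu <= 42 → T1
job_id=6: mem_gb >= 55 AND cpu <= 42 → T1
job_id=7: mem_gb >= 200 → T6
job_id=8: ELSE → T4
job_id=9: mem_gb >= 55 AND cpu <= 42 → T1
job_id=10: mem_gb >= 21 AND cpu >= 19 → T3
job_id=11: mem_gb >= 55 AND cpu <= 42 → T1
job_id=12: mem_gb >= 55 AND cpu <= 42 → T1
job_id=13: mem_gb >= 47 AND state <> 'killed' → T2
job_id=14: mem_gb >= 55 AND cpu <= 42 → T1
job_id=15: mem_gb >= 55 AND cpu <= 42 → T1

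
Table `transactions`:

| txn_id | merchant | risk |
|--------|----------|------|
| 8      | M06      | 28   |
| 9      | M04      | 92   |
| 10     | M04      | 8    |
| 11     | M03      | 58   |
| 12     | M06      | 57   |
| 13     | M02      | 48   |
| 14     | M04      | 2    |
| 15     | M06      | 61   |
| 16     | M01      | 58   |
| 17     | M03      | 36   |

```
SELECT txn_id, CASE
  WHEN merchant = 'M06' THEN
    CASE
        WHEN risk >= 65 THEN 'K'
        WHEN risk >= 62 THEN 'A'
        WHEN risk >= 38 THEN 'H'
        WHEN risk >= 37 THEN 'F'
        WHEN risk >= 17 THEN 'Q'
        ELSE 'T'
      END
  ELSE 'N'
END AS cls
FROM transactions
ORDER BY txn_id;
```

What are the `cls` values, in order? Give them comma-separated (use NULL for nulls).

txn_id=8: merchant='M06' → inner[risk >= 17] → Q
txn_id=9: merchant='M04' → outer ELSE → N
txn_id=10: merchant='M04' → outer ELSE → N
txn_id=11: merchant='M03' → outer ELSE → N
txn_id=12: merchant='M06' → inner[risk >= 38] → H
txn_id=13: merchant='M02' → outer ELSE → N
txn_id=14: merchant='M04' → outer ELSE → N
txn_id=15: merchant='M06' → inner[risk >= 38] → H
txn_id=16: merchant='M01' → outer ELSE → N
txn_id=17: merchant='M03' → outer ELSE → N

Q, N, N, N, H, N, N, H, N, N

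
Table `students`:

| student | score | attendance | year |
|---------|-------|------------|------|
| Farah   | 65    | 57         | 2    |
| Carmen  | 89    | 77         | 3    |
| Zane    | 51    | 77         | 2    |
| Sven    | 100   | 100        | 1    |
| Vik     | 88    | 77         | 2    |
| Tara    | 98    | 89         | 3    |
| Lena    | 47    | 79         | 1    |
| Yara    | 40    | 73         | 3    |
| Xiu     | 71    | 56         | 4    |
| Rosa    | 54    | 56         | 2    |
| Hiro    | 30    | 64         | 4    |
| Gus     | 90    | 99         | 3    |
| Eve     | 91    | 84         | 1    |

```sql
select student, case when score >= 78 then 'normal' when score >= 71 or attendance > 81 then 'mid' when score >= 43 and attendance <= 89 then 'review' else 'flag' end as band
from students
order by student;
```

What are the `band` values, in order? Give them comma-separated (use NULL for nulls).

student=Carmen: score >= 78 → normal
student=Eve: score >= 78 → normal
student=Farah: score >= 43 and attendance <= 89 → review
student=Gus: score >= 78 → normal
student=Hiro: ELSE → flag
student=Lena: score >= 43 and attendance <= 89 → review
student=Rosa: score >= 43 and attendance <= 89 → review
student=Sven: score >= 78 → normal
student=Tara: score >= 78 → normal
student=Vik: score >= 78 → normal
student=Xiu: score >= 71 or attendance > 81 → mid
student=Yara: ELSE → flag
student=Zane: score >= 43 and attendance <= 89 → review

normal, normal, review, normal, flag, review, review, normal, normal, normal, mid, flag, review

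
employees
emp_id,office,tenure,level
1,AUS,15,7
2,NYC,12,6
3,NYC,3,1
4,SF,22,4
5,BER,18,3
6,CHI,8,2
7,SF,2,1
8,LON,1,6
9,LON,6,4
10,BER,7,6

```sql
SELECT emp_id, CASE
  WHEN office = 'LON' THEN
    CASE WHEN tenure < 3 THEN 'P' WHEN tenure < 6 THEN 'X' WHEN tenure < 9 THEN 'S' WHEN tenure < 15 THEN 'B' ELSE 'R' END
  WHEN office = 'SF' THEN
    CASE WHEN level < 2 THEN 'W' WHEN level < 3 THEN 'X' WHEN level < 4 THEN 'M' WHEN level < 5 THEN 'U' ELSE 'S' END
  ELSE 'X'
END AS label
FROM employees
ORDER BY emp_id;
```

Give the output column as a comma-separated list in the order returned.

X, X, X, U, X, X, W, P, S, X

emp_id=1: office='AUS' → outer ELSE → X
emp_id=2: office='NYC' → outer ELSE → X
emp_id=3: office='NYC' → outer ELSE → X
emp_id=4: office='SF' → inner[level < 5] → U
emp_id=5: office='BER' → outer ELSE → X
emp_id=6: office='CHI' → outer ELSE → X
emp_id=7: office='SF' → inner[level < 2] → W
emp_id=8: office='LON' → inner[tenure < 3] → P
emp_id=9: office='LON' → inner[tenure < 9] → S
emp_id=10: office='BER' → outer ELSE → X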